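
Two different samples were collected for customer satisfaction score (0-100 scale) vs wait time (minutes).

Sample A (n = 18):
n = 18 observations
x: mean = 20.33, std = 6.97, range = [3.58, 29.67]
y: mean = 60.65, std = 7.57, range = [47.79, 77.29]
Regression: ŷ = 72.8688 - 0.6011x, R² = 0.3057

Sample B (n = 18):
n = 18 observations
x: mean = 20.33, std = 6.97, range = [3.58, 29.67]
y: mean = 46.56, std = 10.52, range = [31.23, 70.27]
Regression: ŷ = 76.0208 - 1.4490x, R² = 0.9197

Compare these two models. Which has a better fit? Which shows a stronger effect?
Model B has the better fit (R² = 0.9197 vs 0.3057). Model B shows the stronger effect (|β₁| = 1.4490 vs 0.6011).

Model Comparison:

Fit — compare R²:
- Model A: R² = 0.3057 → 30.57% of variance in satisfaction score explained
- Model B: R² = 0.9197 → 91.97% of variance in satisfaction score explained
- 0.9197 > 0.3057 → Model B has the better fit

Strength of effect — compare |β₁|:
- Model A: β₁ = -0.6011 → predicted satisfaction score falls 0.6011 points per additional minute of wait time
- Model B: β₁ = -1.4490 → predicted satisfaction score falls 1.4490 points per additional minute of wait time
- |-0.6011| < |-1.4490| → Model B shows the stronger marginal effect

Note: R² measures how tightly points cluster around the line; β₁ measures how steep the line is — they answer different questions.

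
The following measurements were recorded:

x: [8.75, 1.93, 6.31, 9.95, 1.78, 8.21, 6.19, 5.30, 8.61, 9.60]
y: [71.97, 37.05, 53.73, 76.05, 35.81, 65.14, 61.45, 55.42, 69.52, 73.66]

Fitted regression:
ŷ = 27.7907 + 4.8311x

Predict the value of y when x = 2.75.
ŷ = 41.0762

To predict y for x = 2.75, substitute into the regression equation:

ŷ = 27.7907 + 4.8311 × 2.75
ŷ = 27.7907 + 13.2855
ŷ = 41.0762

This is the fitted mean response at that x — an individual observation would come with a wider prediction interval.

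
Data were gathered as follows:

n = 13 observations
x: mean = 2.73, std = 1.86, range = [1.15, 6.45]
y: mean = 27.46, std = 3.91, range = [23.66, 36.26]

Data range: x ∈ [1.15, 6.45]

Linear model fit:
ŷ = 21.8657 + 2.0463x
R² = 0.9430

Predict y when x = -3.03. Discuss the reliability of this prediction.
ŷ = 15.6654 (extrapolation — x = -3.03 lies outside [1.15, 6.45], so reliability is low).

Prediction calculation:
ŷ = 21.8657 + 2.0463 × (-3.03)
ŷ = 15.6654

Reliability:
- Data range: x ∈ [1.15, 6.45]
- Prediction point: x = -3.03 is 4.18 units below the observed range → this is EXTRAPOLATION, not interpolation

Why that matters here:
- There are no observations near this x to validate the fitted line there
- R² describes fit only over the sampled x values; it says nothing about behaviour beyond them

The R² = 0.9430 only validates the fit within [1.15, 6.45]; treat ŷ = 15.6654 with caution.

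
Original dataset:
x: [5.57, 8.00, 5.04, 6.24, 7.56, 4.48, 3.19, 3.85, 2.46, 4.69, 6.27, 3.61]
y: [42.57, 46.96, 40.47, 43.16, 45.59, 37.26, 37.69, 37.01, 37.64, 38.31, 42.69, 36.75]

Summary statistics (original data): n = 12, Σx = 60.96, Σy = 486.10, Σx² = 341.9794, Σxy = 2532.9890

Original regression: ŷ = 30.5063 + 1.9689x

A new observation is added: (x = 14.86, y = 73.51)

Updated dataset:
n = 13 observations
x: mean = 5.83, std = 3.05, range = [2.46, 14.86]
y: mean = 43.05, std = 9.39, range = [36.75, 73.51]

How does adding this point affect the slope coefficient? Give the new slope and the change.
New slope β₁ = 2.9979 versus 1.9689 before: a change of +1.0290 (+52.3%).

The new point has HIGH LEVERAGE: x = 14.86 is far from the original mean x̄ = 60.96/12 ≈ 5.08 (original range [2.46, 8.00]).

Step 1: Update the sums with the new point (n goes from 12 to 13)
Σx  = 60.96 + 14.86 = 75.82
Σy  = 486.10 + 73.51 = 559.61
Σx² = 341.9794 + 14.86² = 341.9794 + 220.8196 = 562.7990
Σxy = 2532.9890 + 14.86×73.51 = 2532.9890 + 1092.3586 = 3625.3476

Step 2: Recompute the slope with b₁ = (nΣxy − ΣxΣy) / (nΣx² − (Σx)²)
Numerator   = 13×3625.3476 − 75.82×559.61 = 47129.5188 − 42429.6302 = 4699.8886
Denominator = 13×562.7990 − 75.82² = 7316.3870 − 5748.6724 = 1567.7146
b₁(new) = 4699.8886 / 1567.7146 = 2.9979

(Same formula on the original sums: (12×2532.9890 − 60.96×486.10) / (12×341.9794 − 60.96²) = 763.2120 / 387.6312 = 1.9689, matching the given fit.)

Step 3: Change in slope
Δβ₁ = 2.9979 − 1.9689 = +1.0290
Relative change = +1.0290 / 1.9689 × 100% = +52.3%
→ the slope increases when the point is added.

A high-leverage point only changes the slope if it is off the original line; here y = 73.51 is above the original trend, so the slope increases.
In practice: examine leverage (hᵢ) and Cook's distance rather than deleting it automatically.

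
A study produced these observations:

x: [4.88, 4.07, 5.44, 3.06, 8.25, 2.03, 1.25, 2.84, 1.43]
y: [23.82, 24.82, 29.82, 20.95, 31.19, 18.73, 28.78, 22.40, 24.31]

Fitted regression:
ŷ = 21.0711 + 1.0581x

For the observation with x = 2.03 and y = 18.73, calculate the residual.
Residual = -4.4890

The residual is the difference between the actual value and the predicted value:

Residual = y - ŷ

Step 1: Calculate predicted value
ŷ = 21.0711 + 1.0581 × 2.03
ŷ = 23.2190

Step 2: Calculate residual
Residual = 18.73 - 23.2190
Residual = -4.4890

Sign check: y < ŷ, so the point is below the line and the fit overestimates here.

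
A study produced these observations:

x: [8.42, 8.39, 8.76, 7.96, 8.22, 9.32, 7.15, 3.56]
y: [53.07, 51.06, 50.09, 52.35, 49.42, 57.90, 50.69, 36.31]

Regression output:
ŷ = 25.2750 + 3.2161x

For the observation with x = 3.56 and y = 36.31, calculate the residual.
Residual = -0.4143

The residual is the difference between the actual value and the predicted value:

Residual = y - ŷ

Step 1: Calculate predicted value
ŷ = 25.2750 + 3.2161 × 3.56
ŷ = 36.7243

Step 2: Calculate residual
Residual = 36.31 - 36.7243
Residual = -0.4143

Interpretation: the model overestimates the actual value by 0.4143 at this point (negative residual → observation lies below the fitted line).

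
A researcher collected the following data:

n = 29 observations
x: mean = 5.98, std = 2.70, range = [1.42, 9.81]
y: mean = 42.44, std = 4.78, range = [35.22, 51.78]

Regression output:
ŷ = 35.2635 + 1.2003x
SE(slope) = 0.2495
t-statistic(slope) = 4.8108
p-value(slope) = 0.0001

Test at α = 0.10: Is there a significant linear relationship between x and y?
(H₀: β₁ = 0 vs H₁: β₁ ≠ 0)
Reject H₀: p-value = 0.0001 < α = 0.10. The linear relationship is significant at the 10% level.

Hypothesis test for the slope coefficient:

H₀: β₁ = 0 (no linear relationship)
H₁: β₁ ≠ 0 (linear relationship exists)

Test statistic: t = β̂₁ / SE(β̂₁) = 1.2003 / 0.2495 = 4.8108

The p-value (0.0001) is the probability, under H₀, of a t-statistic at least as extreme as |t| = 4.8108 (two-sided, df = n − 2 = 27).

Decision rule: reject H₀ if p-value < α.
p-value = 0.0001 < α = 0.10 → reject H₀.

There is sufficient evidence at the 10% significance level to conclude that a linear relationship exists between x and y.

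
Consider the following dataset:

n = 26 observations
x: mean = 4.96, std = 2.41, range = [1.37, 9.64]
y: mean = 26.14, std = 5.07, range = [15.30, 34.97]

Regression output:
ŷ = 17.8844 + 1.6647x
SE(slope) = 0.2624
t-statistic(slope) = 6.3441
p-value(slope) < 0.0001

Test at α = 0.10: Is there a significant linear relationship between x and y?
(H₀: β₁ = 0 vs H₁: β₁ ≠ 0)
Reject H₀: p-value < 0.0001 < α = 0.10. The linear relationship is significant at the 10% level.

Hypothesis test for the slope coefficient:

H₀: β₁ = 0 (no linear relationship)
H₁: β₁ ≠ 0 (linear relationship exists)

Test statistic: t = β̂₁ / SE(β̂₁) = 1.6647 / 0.2624 = 6.3441

With df = 24, the two-sided p-value for |t| = 6.3441 is <0.0001.

Decision rule: reject H₀ if p-value < α.
p-value < 0.0001 < α = 0.10 → reject H₀.

There is sufficient evidence at the 10% significance level to conclude that a linear relationship exists between x and y.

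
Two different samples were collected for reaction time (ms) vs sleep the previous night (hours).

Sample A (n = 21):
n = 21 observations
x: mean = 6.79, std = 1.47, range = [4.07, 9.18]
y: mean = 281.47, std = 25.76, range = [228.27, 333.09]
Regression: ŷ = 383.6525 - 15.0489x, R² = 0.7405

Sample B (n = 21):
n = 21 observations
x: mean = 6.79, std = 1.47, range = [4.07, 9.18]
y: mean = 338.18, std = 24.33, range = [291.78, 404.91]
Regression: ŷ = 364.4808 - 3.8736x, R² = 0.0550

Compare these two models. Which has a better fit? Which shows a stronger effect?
Model A has the better fit (R² = 0.7405 vs 0.0550). Model A shows the stronger effect (|β₁| = 15.0489 vs 3.8736).

Model Comparison:

Which explains more variance? (R²)
- Model A: R² = 0.7405 → 74.05% of variance in reaction time explained
- Model B: R² = 0.0550 → 5.50% of variance in reaction time explained
- 0.7405 > 0.0550 → Model A has the better fit

Strength of effect — compare |β₁|:
- Model A: β₁ = -15.0489 → predicted reaction time falls 15.0489 ms per additional hour of sleep
- Model B: β₁ = -3.8736 → predicted reaction time falls 3.8736 ms per additional hour of sleep
- |-15.0489| > |-3.8736| → Model A shows the stronger marginal effect

Note: A steeper slope doesn't make a better model if the scatter around the line is large.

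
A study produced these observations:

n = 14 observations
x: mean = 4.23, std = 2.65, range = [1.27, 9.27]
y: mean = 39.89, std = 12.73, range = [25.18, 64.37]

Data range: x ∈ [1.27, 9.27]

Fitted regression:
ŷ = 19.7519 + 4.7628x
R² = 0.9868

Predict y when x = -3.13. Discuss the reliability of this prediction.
ŷ = 4.8443, but this is extrapolation (below the data range [1.27, 9.27]) and may be unreliable.

Prediction calculation:
ŷ = 19.7519 + 4.7628 × (-3.13)
ŷ = 4.8443

Reliability:
- Data range: x ∈ [1.27, 9.27]
- Prediction point: x = -3.13 is 4.40 units below the observed range → this is EXTRAPOLATION, not interpolation

Why that matters here:
- The linear relationship may not hold outside the observed range
- Real relationships often flatten, saturate, or turn nonlinear at extremes
- R² describes fit only over the sampled x values; it says nothing about behaviour beyond them

Report the number if required, but flag clearly that it is an extrapolation.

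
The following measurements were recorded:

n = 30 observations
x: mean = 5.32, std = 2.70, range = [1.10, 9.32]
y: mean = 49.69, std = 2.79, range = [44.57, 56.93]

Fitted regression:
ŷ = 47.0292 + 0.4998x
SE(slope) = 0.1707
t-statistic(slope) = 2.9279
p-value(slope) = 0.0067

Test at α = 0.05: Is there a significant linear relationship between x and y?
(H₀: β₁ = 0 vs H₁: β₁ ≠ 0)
p-value = 0.0067 < α = 0.05, so we reject H₀. The relationship is significant.

Hypothesis test for the slope coefficient:

H₀: β₁ = 0 (no linear relationship)
H₁: β₁ ≠ 0 (linear relationship exists)

Test statistic: t = β̂₁ / SE(β̂₁) = 0.4998 / 0.1707 = 2.9279

The p-value (0.0067) is the probability, under H₀, of a t-statistic at least as extreme as |t| = 2.9279 (two-sided, df = n − 2 = 28).

Decision rule: reject H₀ if p-value < α.
p-value = 0.0067 < α = 0.05 → reject H₀.

There is sufficient evidence at the 5% significance level to conclude that a linear relationship exists between x and y.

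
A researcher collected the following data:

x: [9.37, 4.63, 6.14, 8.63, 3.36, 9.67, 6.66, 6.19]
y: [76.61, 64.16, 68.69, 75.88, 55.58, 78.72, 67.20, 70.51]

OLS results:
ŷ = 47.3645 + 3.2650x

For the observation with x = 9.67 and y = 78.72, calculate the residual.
Residual = -0.2171

The residual is the difference between the actual value and the predicted value:

Residual = y - ŷ

Step 1: Calculate predicted value
ŷ = 47.3645 + 3.2650 × 9.67
ŷ = 78.9371

Step 2: Calculate residual
Residual = 78.72 - 78.9371
Residual = -0.2171

Interpretation: the model overestimates the actual value by 0.2171 at this point (negative residual → observation lies below the fitted line).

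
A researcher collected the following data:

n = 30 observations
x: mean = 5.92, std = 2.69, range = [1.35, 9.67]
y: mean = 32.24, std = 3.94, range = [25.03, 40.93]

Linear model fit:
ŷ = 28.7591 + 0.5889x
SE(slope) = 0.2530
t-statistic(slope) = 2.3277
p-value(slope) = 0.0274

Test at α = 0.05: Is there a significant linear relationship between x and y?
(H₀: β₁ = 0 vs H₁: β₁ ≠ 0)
Reject H₀: p-value = 0.0274 < α = 0.05. The linear relationship is significant at the 5% level.

Hypothesis test for the slope coefficient:

H₀: β₁ = 0 (no linear relationship)
H₁: β₁ ≠ 0 (linear relationship exists)

Test statistic: t = β̂₁ / SE(β̂₁) = 0.5889 / 0.2530 = 2.3277

With df = 28, the two-sided p-value for |t| = 2.3277 is 0.0274.

Decision rule: reject H₀ if p-value < α.
p-value = 0.0274 < α = 0.05 → reject H₀.

At α = 0.05 the data do provide convincing evidence of a nonzero slope.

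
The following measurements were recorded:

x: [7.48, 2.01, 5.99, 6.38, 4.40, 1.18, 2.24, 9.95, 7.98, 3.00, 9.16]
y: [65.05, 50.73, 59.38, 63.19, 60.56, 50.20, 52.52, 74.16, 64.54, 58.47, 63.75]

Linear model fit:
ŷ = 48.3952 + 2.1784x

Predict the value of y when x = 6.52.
ŷ = 62.5984

To predict y for x = 6.52, substitute into the regression equation:

ŷ = 48.3952 + 2.1784 × 6.52
ŷ = 48.3952 + 14.2032
ŷ = 62.5984

This is a point prediction; actual observations scatter around it by roughly the residual standard deviation.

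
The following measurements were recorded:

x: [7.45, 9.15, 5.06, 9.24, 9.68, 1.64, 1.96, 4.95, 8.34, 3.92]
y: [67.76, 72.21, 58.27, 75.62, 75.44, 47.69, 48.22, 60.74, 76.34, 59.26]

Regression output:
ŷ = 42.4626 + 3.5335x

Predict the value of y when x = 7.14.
ŷ = 67.6918

Plug x = 7.14 into the fitted line:

ŷ = 42.4626 + 3.5335 × 7.14
ŷ = 42.4626 + 25.2292
ŷ = 67.6918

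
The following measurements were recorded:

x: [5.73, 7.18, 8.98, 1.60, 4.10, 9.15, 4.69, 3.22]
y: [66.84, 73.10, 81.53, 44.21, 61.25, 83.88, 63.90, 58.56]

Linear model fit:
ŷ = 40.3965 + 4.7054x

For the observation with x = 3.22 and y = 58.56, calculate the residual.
Residual = 3.0121

The residual is the difference between the actual value and the predicted value:

Residual = y - ŷ

Step 1: Calculate predicted value
ŷ = 40.3965 + 4.7054 × 3.22
ŷ = 55.5479

Step 2: Calculate residual
Residual = 58.56 - 55.5479
Residual = 3.0121

Sign check: y > ŷ, so the point is above the line and the fit underestimates here.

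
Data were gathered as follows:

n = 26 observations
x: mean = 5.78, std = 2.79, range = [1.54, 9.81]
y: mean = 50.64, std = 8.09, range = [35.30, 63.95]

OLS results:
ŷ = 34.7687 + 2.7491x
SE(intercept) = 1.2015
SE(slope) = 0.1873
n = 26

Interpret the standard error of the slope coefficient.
SE(slope) = 0.1873 measures the uncertainty in the estimated slope. The coefficient is estimated precisely (SE/|β̂₁| = 6.8%).

SE(β̂₁) = s / √Sxx, where s is the residual standard deviation and Sxx = Σ(x − x̄)². It is the yardstick for how far β̂₁ = 2.7491 could plausibly be from the true slope.

Relative precision:
- SE / |β̂₁| = 0.1873 / 2.7491 = 6.8%
- Rule of thumb (under 20%: precise; 20% to under 50%: moderately precise; 50% or more: imprecise) → precise

Link to the t-test: t = β̂₁ / SE(β̂₁) = 2.7491 / 0.1873 = 14.6775, the statistic for H₀: β₁ = 0.

What drives SE(β̂₁): more residual scatter → larger SE; larger n (here n = 26) → smaller SE.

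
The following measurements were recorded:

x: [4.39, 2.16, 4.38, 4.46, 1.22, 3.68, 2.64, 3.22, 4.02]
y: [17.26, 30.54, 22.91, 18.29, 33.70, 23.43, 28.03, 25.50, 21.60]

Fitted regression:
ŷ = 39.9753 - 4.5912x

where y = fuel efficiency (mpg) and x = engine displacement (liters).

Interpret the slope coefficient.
For each additional liter of engine displacement, predicted fuel efficiency decreases by approximately 4.5912 mpg.

β₁ = -4.5912 is the change in predicted fuel efficiency (mpg) per additional liter of engine displacement.

Interpretation:
- Engine displacement up by 1 liter → predicted fuel efficiency decreases by 4.5912 mpg
- This is a linear approximation: the same per-unit change is assumed across the whole observed x range

(β₀ = 39.9753 is the fitted value at x = 0 and is not part of the slope interpretation.)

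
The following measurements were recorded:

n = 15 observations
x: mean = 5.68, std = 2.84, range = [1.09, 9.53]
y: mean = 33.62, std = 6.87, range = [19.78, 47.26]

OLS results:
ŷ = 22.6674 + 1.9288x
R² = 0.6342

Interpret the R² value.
R² = 0.6342 means 63.42% of the variation in y is explained by the linear relationship with x. This indicates a moderate fit.

R² (coefficient of determination) measures the proportion of variance in y explained by the regression model.

Here R² = 0.6342:
- Explained: 63.42% of the variation in y
- Unexplained (residual): 100% − 63.42% = 36.58%
- Rule of thumb (below 0.3 weak; 0.3 to below 0.7 moderate; 0.7 and above strong) → moderate

Equivalently, for simple linear regression R² = r², so |r| = √0.6342 ≈ 0.7964.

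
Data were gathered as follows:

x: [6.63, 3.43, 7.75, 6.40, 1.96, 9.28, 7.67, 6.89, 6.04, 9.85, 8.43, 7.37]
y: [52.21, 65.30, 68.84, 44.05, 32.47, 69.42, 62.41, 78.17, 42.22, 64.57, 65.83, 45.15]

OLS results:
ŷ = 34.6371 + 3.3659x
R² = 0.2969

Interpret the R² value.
The model explains 29.69% of the variance in y (R² = 0.2969), leaving 70.31% unexplained; the fit is weak.

The coefficient of determination R² is the fraction of the total variation in y that the fitted line accounts for.

Here R² = 0.2969:
- Explained: 29.69% of the variation in y
- Unexplained (residual): 100% − 29.69% = 70.31%
- Rule of thumb (below 0.3 weak; 0.3 to below 0.7 moderate; 0.7 and above strong) → weak

Calculation: R² = 1 − (SS_res / SS_tot), where SS_res is the sum of squared residuals and SS_tot the total sum of squares.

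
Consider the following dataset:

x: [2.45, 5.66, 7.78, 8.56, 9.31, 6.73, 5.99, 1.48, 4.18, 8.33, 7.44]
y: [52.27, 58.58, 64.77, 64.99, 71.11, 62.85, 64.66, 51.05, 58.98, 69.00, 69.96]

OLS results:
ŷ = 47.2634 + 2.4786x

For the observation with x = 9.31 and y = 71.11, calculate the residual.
Residual = 0.7708

The residual is the difference between the actual value and the predicted value:

Residual = y - ŷ

Step 1: Calculate predicted value
ŷ = 47.2634 + 2.4786 × 9.31
ŷ = 70.3392

Step 2: Calculate residual
Residual = 71.11 - 70.3392
Residual = 0.7708

Interpretation: the model underestimates the actual value by 0.7708 at this point (positive residual → observation lies above the fitted line).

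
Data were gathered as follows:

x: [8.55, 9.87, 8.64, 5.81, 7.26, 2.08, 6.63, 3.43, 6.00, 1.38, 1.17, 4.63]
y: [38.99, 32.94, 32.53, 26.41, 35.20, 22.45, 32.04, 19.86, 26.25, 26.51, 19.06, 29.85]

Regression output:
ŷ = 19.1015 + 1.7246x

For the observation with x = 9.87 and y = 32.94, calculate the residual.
Residual = -3.1833

The residual is the difference between the actual value and the predicted value:

Residual = y - ŷ

Step 1: Calculate predicted value
ŷ = 19.1015 + 1.7246 × 9.87
ŷ = 36.1233

Step 2: Calculate residual
Residual = 32.94 - 36.1233
Residual = -3.1833

The residual is negative, so the observed y = 32.94 sits below the regression line (the line overestimates it by 3.1833).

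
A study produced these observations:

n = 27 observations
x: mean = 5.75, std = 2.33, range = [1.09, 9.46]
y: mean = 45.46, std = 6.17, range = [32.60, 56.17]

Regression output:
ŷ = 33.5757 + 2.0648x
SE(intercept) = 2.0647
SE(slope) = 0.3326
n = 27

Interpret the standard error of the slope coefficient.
The slope 2.0648 is pinned down to within about ±0.3326 (one SE) by these data — relative uncertainty 16.1%, i.e. precise.

SE(β̂₁) = s / √Sxx, where s is the residual standard deviation and Sxx = Σ(x − x̄)². It is the yardstick for how far β̂₁ = 2.0648 could plausibly be from the true slope.

Relative precision:
- SE / |β̂₁| = 0.3326 / 2.0648 = 16.1%
- Rule of thumb (under 20%: precise; 20% to under 50%: moderately precise; 50% or more: imprecise) → precise

Link to the t-test: t = β̂₁ / SE(β̂₁) = 2.0648 / 0.3326 = 6.2081, the statistic for H₀: β₁ = 0.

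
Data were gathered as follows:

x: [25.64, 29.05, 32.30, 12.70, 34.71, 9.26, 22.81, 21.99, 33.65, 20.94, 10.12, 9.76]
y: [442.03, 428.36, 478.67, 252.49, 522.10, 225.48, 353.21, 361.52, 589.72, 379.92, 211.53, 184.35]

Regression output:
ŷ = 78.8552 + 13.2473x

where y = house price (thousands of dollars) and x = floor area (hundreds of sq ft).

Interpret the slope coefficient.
An increase of one hundred sq ft in floor area is associated with a 13.2473 thousand dollars increase in predicted house price.

The slope β₁ = 13.2473 gives the rate at which the fitted house price changes with floor area.

Interpretation:
- Floor area up by 1 hundred sq ft → predicted house price increases by 13.2473 thousand dollars
- The effect is assumed constant over the observed range of x (linearity)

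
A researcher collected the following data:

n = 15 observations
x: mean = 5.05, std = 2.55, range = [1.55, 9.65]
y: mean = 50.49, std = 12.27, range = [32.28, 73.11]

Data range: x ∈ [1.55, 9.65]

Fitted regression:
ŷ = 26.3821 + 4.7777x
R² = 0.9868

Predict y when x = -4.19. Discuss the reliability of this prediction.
ŷ = 6.3635 (extrapolation — x = -4.19 lies outside [1.55, 9.65], so reliability is low).

Prediction calculation:
ŷ = 26.3821 + 4.7777 × (-4.19)
ŷ = 6.3635

Reliability:
- Data range: x ∈ [1.55, 9.65]
- Prediction point: x = -4.19 is 5.74 units below the observed range → this is EXTRAPOLATION, not interpolation

Why that matters here:
- Real relationships often flatten, saturate, or turn nonlinear at extremes
- The linear relationship may not hold outside the observed range

A defensible statement: 'if the linear trend continued to x = -4.19, y would be about 6.3635' — the premise is untested.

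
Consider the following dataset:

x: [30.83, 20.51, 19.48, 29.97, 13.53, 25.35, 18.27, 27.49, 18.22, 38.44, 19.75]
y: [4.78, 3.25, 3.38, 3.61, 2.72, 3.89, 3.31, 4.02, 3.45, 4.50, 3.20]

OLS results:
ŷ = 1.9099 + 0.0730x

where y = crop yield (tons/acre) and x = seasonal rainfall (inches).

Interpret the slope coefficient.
An increase of one inch in rainfall is associated with a 0.0730 tons/acre increase in predicted crop yield.

The slope coefficient β₁ = 0.0730 represents the marginal effect of rainfall on crop yield.

Interpretation:
- Rainfall up by 1 inch → predicted crop yield increases by 0.0730 tons/acre
- The effect is assumed constant over the observed range of x (linearity)
- The sign (+) gives the direction; the magnitude 0.0730 gives the size of the effect per inch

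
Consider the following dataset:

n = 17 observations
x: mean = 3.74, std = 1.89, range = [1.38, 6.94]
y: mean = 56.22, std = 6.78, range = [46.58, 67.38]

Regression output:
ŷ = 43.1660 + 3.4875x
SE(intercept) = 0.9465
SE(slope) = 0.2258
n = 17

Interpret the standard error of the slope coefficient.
SE(β̂₁) = 0.2258 is the estimated standard deviation of the slope estimate across repeated samples; relative to β̂₁ = 3.4875 that is 6.5%, a precise estimate.

SE(β̂₁) = s / √Sxx, where s is the residual standard deviation and Sxx = Σ(x − x̄)². It is the yardstick for how far β̂₁ = 3.4875 could plausibly be from the true slope.

Relative precision:
- SE / |β̂₁| = 0.2258 / 3.4875 = 6.5%
- Rule of thumb (under 20%: precise; 20% to under 50%: moderately precise; 50% or more: imprecise) → precise

Link to interval estimation: a confidence interval for β₁ is β̂₁ ± t* × 0.2258, so SE sets the half-width per unit of t*.

What drives SE(β̂₁): more residual scatter → larger SE.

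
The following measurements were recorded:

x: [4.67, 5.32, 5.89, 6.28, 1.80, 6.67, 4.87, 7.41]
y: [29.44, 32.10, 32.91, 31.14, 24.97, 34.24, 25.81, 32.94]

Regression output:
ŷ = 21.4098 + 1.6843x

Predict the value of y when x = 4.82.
ŷ = 29.5281

Plug x = 4.82 into the fitted line:

ŷ = 21.4098 + 1.6843 × 4.82
ŷ = 21.4098 + 8.1183
ŷ = 29.5281

This is a point prediction; actual observations scatter around it by roughly the residual standard deviation.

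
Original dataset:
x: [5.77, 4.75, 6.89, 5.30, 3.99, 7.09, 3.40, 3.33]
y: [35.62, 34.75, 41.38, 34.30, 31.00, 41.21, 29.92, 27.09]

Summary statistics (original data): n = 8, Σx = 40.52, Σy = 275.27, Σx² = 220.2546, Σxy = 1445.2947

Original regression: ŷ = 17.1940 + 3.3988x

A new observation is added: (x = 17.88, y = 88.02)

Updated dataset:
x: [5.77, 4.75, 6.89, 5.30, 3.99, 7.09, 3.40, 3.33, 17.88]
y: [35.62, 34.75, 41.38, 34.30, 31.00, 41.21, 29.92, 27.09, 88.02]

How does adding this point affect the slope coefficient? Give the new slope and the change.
New slope β₁ = 4.1103 versus 3.3988 before: a change of +0.7115 (+20.9%).

x = 17.88 lies well outside the original x-range [3.33, 7.09] (x̄ ≈ 5.07), so this observation has high leverage and can move the slope substantially.

Step 1: Update the sums with the new point (n goes from 8 to 9)
Σx  = 40.52 + 17.88 = 58.40
Σy  = 275.27 + 88.02 = 363.29
Σx² = 220.2546 + 17.88² = 220.2546 + 319.6944 = 539.9490
Σxy = 1445.2947 + 17.88×88.02 = 1445.2947 + 1573.7976 = 3019.0923

Step 2: Recompute the slope with b₁ = (nΣxy − ΣxΣy) / (nΣx² − (Σx)²)
Numerator   = 9×3019.0923 − 58.40×363.29 = 27171.8307 − 21216.1360 = 5955.6947
Denominator = 9×539.9490 − 58.40² = 4859.5410 − 3410.5600 = 1448.9810
b₁(new) = 5955.6947 / 1448.9810 = 4.1103

(Same formula on the original sums: (8×1445.2947 − 40.52×275.27) / (8×220.2546 − 40.52²) = 408.4172 / 120.1664 = 3.3988, matching the given fit.)

Step 3: Change in slope
Δβ₁ = 4.1103 − 3.3988 = +0.7115
Relative change = +0.7115 / 3.3988 × 100% = +20.9%
→ the slope increases when the point is added.

Because the point sits above the extension of the original line at a high-leverage x, it tilts the fit up.
In practice: examine leverage (hᵢ) and Cook's distance rather than deleting it automatically; check such a point for data-entry or measurement error.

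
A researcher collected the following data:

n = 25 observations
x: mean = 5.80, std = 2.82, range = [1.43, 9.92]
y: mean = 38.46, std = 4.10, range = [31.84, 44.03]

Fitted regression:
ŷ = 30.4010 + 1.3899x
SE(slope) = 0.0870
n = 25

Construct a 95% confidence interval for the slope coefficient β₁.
The 95% CI for β₁ is (1.2099, 1.5699)

Confidence interval for the slope:

The 95% CI for β₁ is: β̂₁ ± t*(α/2, n-2) × SE(β̂₁)

Step 1: Find critical t-value
- Confidence level = 0.95
- Degrees of freedom = n - 2 = 25 - 2 = 23
- t*(α/2, 23) = 2.0687

Step 2: Calculate margin of error
Margin = 2.0687 × 0.0870 = 0.1800

Step 3: Construct interval
CI = 1.3899 ± 0.1800
CI = (1.2099, 1.5699)

Interpretation: each one-unit increase in x is associated with a change in mean y of between 1.2099 and 1.5699, with 95% confidence.
The interval does not include 0, suggesting a significant linear relationship.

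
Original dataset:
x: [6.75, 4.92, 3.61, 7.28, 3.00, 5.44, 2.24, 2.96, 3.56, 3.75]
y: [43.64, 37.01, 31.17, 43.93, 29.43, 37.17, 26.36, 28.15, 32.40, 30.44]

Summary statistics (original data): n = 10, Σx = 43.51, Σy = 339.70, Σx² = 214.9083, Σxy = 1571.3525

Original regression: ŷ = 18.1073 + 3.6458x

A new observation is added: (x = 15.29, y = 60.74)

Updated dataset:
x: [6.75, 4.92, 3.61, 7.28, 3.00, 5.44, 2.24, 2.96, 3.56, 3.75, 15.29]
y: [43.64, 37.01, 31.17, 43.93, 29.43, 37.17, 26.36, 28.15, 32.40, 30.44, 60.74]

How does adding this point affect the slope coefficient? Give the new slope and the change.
New slope β₁ = 2.6755 versus 3.6458 before: a change of -0.9703 (-26.6%).

x = 15.29 lies well outside the original x-range [2.24, 7.28] (x̄ ≈ 4.35), so this observation has high leverage and can move the slope substantially.

Step 1: Update the sums with the new point (n goes from 10 to 11)
Σx  = 43.51 + 15.29 = 58.80
Σy  = 339.70 + 60.74 = 400.44
Σx² = 214.9083 + 15.29² = 214.9083 + 233.7841 = 448.6924
Σxy = 1571.3525 + 15.29×60.74 = 1571.3525 + 928.7146 = 2500.0671

Step 2: Recompute the slope with b₁ = (nΣxy − ΣxΣy) / (nΣx² − (Σx)²)
Numerator   = 11×2500.0671 − 58.80×400.44 = 27500.7381 − 23545.8720 = 3954.8661
Denominator = 11×448.6924 − 58.80² = 4935.6164 − 3457.4400 = 1478.1764
b₁(new) = 3954.8661 / 1478.1764 = 2.6755

(Same formula on the original sums: (10×1571.3525 − 43.51×339.70) / (10×214.9083 − 43.51²) = 933.1780 / 255.9629 = 3.6458, matching the given fit.)

Step 3: Change in slope
Δβ₁ = 2.6755 − 3.6458 = -0.9703
Relative change = -0.9703 / 3.6458 × 100% = -26.6%
→ the slope decreases when the point is added.

A high-leverage point only changes the slope if it is off the original line; here y = 60.74 is below the original trend, so the slope decreases.
In practice: investigate whether it comes from the same population as the rest of the sample; refit with and without it and report both if conclusions differ.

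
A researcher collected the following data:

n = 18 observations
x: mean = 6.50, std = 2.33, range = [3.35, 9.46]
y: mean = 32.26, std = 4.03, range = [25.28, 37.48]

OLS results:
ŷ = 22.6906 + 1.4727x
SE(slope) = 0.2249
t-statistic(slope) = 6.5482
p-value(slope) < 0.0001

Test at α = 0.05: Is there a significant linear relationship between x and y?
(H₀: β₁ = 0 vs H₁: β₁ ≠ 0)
Since p-value < 0.0001 < α = 0.05, reject H₀ — the slope is significantly different from 0.

Hypothesis test for the slope coefficient:

H₀: β₁ = 0 (no linear relationship)
H₁: β₁ ≠ 0 (linear relationship exists)

Test statistic: t = β̂₁ / SE(β̂₁) = 1.4727 / 0.2249 = 6.5482

With df = 16, the two-sided p-value for |t| = 6.5482 is <0.0001.

Decision rule: reject H₀ if p-value < α.
p-value < 0.0001 < α = 0.05 → reject H₀.

There is sufficient evidence at the 5% significance level to conclude that a linear relationship exists between x and y.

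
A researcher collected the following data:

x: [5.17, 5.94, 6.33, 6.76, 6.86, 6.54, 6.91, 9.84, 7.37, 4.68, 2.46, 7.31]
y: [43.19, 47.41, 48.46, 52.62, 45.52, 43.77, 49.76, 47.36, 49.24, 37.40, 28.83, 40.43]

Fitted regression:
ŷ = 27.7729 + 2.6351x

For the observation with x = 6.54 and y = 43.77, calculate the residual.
Residual = -1.2365

The residual is the difference between the actual value and the predicted value:

Residual = y - ŷ

Step 1: Calculate predicted value
ŷ = 27.7729 + 2.6351 × 6.54
ŷ = 45.0065

Step 2: Calculate residual
Residual = 43.77 - 45.0065
Residual = -1.2365

Interpretation: the model overestimates the actual value by 1.2365 at this point (negative residual → observation lies below the fitted line).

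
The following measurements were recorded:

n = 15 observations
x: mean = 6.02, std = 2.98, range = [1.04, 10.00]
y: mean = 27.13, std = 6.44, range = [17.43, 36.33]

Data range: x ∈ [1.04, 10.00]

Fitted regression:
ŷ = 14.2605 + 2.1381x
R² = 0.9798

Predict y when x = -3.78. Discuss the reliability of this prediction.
ŷ = 6.1785 (extrapolation — x = -3.78 lies outside [1.04, 10.00], so reliability is low).

Prediction calculation:
ŷ = 14.2605 + 2.1381 × (-3.78)
ŷ = 6.1785

Reliability:
- Data range: x ∈ [1.04, 10.00]
- Prediction point: x = -3.78 is 4.82 units below the observed range → this is EXTRAPOLATION, not interpolation

Why that matters here:
- There are no observations near this x to validate the fitted line there
- R² describes fit only over the sampled x values; it says nothing about behaviour beyond them

The R² = 0.9798 only validates the fit within [1.04, 10.00]; treat ŷ = 6.1785 with caution.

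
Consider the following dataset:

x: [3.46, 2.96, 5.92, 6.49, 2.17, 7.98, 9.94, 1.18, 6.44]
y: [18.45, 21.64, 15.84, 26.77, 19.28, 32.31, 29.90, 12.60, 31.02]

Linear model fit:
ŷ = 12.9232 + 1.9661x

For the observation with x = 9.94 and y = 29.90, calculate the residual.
Residual = -2.5662

The residual is the difference between the actual value and the predicted value:

Residual = y - ŷ

Step 1: Calculate predicted value
ŷ = 12.9232 + 1.9661 × 9.94
ŷ = 32.4662

Step 2: Calculate residual
Residual = 29.90 - 32.4662
Residual = -2.5662

Interpretation: the model overestimates the actual value by 2.5662 at this point (negative residual → observation lies below the fitted line).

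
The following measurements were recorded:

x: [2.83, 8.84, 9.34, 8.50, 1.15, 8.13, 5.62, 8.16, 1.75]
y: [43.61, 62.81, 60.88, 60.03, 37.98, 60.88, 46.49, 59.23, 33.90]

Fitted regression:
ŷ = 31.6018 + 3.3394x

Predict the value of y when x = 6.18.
ŷ = 52.2393

Plug x = 6.18 into the fitted line:

ŷ = 31.6018 + 3.3394 × 6.18
ŷ = 31.6018 + 20.6375
ŷ = 52.2393

This is the fitted mean response at that x — an individual observation would come with a wider prediction interval.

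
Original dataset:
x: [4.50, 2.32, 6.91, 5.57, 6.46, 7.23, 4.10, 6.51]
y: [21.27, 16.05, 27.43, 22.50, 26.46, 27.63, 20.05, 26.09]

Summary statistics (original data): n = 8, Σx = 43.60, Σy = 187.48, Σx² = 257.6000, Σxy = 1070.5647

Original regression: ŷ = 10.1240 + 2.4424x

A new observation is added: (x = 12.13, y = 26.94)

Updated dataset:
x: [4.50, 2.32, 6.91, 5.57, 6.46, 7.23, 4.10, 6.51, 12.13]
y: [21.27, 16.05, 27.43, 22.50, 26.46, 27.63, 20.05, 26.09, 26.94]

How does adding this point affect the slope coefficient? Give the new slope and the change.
Adding the point moves β₁ from 2.4424 to 1.1671, i.e. it decreases by 1.2753 (-52.2%).

x = 12.13 lies well outside the original x-range [2.32, 7.23] (x̄ ≈ 5.45), so this observation has high leverage and can move the slope substantially.

Step 1: Update the sums with the new point (n goes from 8 to 9)
Σx  = 43.60 + 12.13 = 55.73
Σy  = 187.48 + 26.94 = 214.42
Σx² = 257.6000 + 12.13² = 257.6000 + 147.1369 = 404.7369
Σxy = 1070.5647 + 12.13×26.94 = 1070.5647 + 326.7822 = 1397.3469

Step 2: Recompute the slope with b₁ = (nΣxy − ΣxΣy) / (nΣx² − (Σx)²)
Numerator   = 9×1397.3469 − 55.73×214.42 = 12576.1221 − 11949.6266 = 626.4955
Denominator = 9×404.7369 − 55.73² = 3642.6321 − 3105.8329 = 536.7992
b₁(new) = 626.4955 / 536.7992 = 1.1671

(Same formula on the original sums: (8×1070.5647 − 43.60×187.48) / (8×257.6000 − 43.60²) = 390.3896 / 159.8400 = 2.4424, matching the given fit.)

Step 3: Change in slope
Δβ₁ = 1.1671 − 2.4424 = -1.2753
Relative change = -1.2753 / 2.4424 × 100% = -52.2%
→ the slope decreases when the point is added.

A high-leverage point only changes the slope if it is off the original line; here y = 26.94 is below the original trend, so the slope decreases.
In practice: check such a point for data-entry or measurement error.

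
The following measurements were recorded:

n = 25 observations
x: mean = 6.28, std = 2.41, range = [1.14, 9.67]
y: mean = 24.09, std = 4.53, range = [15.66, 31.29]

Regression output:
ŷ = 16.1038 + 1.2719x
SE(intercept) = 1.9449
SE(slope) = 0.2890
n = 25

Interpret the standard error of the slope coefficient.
SE(slope) = 0.2890 measures the uncertainty in the estimated slope. The coefficient is estimated with moderate precision (SE/|β̂₁| = 22.7%).

What SE measures:
- The standard error quantifies the sampling variability of the coefficient estimate
- It is the estimated standard deviation of β̂₁ across hypothetical repeated samples of the same size
- Smaller SE → more precise estimate

Relative precision:
- SE / |β̂₁| = 0.2890 / 1.2719 = 22.7%
- Rule of thumb (under 20%: precise; 20% to under 50%: moderately precise; 50% or more: imprecise) → moderately precise

Rough 95% range (±2 SE): 1.2719 ± 0.5780 → (0.6939, 1.8499).

What drives SE(β̂₁): wider spread of x values → smaller SE.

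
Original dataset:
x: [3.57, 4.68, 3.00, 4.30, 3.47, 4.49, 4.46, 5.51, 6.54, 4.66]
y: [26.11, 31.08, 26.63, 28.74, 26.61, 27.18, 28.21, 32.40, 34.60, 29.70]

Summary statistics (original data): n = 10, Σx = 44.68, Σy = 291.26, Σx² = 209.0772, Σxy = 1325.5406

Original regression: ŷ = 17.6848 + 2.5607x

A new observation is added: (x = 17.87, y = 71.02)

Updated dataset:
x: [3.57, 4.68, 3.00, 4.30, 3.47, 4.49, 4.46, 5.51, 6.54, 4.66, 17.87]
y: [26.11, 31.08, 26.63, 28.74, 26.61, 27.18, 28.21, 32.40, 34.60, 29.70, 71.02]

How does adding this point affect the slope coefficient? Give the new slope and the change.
The slope changes from 2.5607 to 3.0950 (change of +0.5343, or +20.9%).

The new point has HIGH LEVERAGE: x = 17.87 is far from the original mean x̄ = 44.68/10 ≈ 4.47 (original range [3.00, 6.54]).

Step 1: Update the sums with the new point (n goes from 10 to 11)
Σx  = 44.68 + 17.87 = 62.55
Σy  = 291.26 + 71.02 = 362.28
Σx² = 209.0772 + 17.87² = 209.0772 + 319.3369 = 528.4141
Σxy = 1325.5406 + 17.87×71.02 = 1325.5406 + 1269.1274 = 2594.6680

Step 2: Recompute the slope with b₁ = (nΣxy − ΣxΣy) / (nΣx² − (Σx)²)
Numerator   = 11×2594.6680 − 62.55×362.28 = 28541.3480 − 22660.6140 = 5880.7340
Denominator = 11×528.4141 − 62.55² = 5812.5551 − 3912.5025 = 1900.0526
b₁(new) = 5880.7340 / 1900.0526 = 3.0950

(Same formula on the original sums: (10×1325.5406 − 44.68×291.26) / (10×209.0772 − 44.68²) = 241.9092 / 94.4696 = 2.5607, matching the given fit.)

Step 3: Change in slope
Δβ₁ = 3.0950 − 2.5607 = +0.5343
Relative change = +0.5343 / 2.5607 × 100% = +20.9%
→ the slope increases when the point is added.

Because the point sits above the extension of the original line at a high-leverage x, it tilts the fit up.
In practice: investigate whether it comes from the same population as the rest of the sample; examine leverage (hᵢ) and Cook's distance rather than deleting it automatically.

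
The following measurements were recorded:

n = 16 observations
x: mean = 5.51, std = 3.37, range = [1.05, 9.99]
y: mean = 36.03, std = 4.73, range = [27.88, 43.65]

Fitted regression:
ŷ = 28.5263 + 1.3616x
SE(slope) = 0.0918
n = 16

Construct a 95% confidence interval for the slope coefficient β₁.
The 95% CI for β₁ is (1.1647, 1.5585)

Confidence interval for the slope:

The 95% CI for β₁ is: β̂₁ ± t*(α/2, n-2) × SE(β̂₁)

Step 1: Find critical t-value
- Confidence level = 0.95
- Degrees of freedom = n - 2 = 16 - 2 = 14
- t*(α/2, 14) = 2.1448

Step 2: Calculate margin of error
Margin = 2.1448 × 0.0918 = 0.1969

Step 3: Construct interval
CI = 1.3616 ± 0.1969
CI = (1.1647, 1.5585)

Interpretation: intervals built this way capture the true β₁ in 95% of repeated samples; here the plausible range for the per-unit effect of x on y is 1.1647 to 1.5585.
Since 0 is outside the interval, a two-sided test at α = 0.05 would reject H₀: β₁ = 0.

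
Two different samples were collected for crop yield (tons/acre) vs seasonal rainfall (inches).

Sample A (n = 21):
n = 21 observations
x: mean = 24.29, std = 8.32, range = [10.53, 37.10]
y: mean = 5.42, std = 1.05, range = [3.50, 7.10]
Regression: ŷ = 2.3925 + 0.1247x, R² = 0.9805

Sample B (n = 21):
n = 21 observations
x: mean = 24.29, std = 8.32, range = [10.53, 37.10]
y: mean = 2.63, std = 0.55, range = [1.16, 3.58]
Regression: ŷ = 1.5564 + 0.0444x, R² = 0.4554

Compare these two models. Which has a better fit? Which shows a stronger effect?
Model A has the better fit (R² = 0.9805 vs 0.4554). Model A shows the stronger effect (|β₁| = 0.1247 vs 0.0444).

Model Comparison:

Which explains more variance? (R²)
- Model A: R² = 0.9805 → 98.05% of variance in crop yield explained
- Model B: R² = 0.4554 → 45.54% of variance in crop yield explained
- 0.9805 > 0.4554 → Model A has the better fit

Effect size (slope magnitude):
- Model A: β₁ = 0.1247 → predicted crop yield rises 0.1247 tons/acre per additional inch of rainfall
- Model B: β₁ = 0.0444 → predicted crop yield rises 0.0444 tons/acre per additional inch of rainfall
- |0.1247| > |0.0444| → Model A shows the stronger marginal effect

Note: R² measures how tightly points cluster around the line; β₁ measures how steep the line is — they answer different questions.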